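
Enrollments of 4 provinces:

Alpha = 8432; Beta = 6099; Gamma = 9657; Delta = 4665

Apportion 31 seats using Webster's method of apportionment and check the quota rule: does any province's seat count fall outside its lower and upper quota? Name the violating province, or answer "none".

none

Standard quotas: Alpha 9.059, Beta 6.553, Gamma 10.376, Delta 5.012.
Webster allocation: Alpha 9, Beta 7, Gamma 10, Delta 5.
Every allocation lies between the lower and upper quota.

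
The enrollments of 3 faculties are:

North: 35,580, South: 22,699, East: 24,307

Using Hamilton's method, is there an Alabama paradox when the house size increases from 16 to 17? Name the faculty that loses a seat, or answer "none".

none

At 16 seats: North 7, South 4, East 5.
At 17 seats: North 7, South 5, East 5.
No faculty's allocation decreased.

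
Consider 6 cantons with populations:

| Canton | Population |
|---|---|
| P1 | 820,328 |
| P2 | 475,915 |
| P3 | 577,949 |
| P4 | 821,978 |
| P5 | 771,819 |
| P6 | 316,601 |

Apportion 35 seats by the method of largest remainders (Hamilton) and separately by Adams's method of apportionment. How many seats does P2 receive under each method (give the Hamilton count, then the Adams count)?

4 and 5

Hamilton: P1 8, P2 4, P3 5, P4 8, P5 7, P6 3.
Adams: P1 7, P2 5, P3 5, P4 8, P5 7, P6 3.
P2 gets 4 under Hamilton and 5 under Adams.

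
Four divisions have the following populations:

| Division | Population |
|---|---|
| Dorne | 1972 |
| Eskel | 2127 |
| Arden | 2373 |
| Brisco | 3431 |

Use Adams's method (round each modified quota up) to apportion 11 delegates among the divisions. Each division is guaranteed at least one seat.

Dorne 2, Eskel 2, Arden 3, Brisco 4

Standard divisor 9903/11 ≈ 900.273; standard quotas: Dorne 2.190, Eskel 2.363, Arden 2.636, Brisco 3.811.
Rounding up gives 3, 3, 3, 4 = 13 seats, so the divisor must be adjusted.
With modified divisor 1100: modified quotas Dorne 1.793, Eskel 1.934, Arden 2.157, Brisco 3.119.
Rounding up: Dorne 2, Eskel 2, Arden 3, Brisco 4 (total 11).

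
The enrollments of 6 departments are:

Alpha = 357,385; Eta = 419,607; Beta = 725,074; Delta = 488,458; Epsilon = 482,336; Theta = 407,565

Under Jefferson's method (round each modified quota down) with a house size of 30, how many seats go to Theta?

4

Standard divisor 2880425/30 ≈ 96014.167; standard quotas: Alpha 3.722, Eta 4.370, Beta 7.552, Delta 5.087, Epsilon 5.024, Theta 4.245.
Rounding down gives 3, 4, 7, 5, 5, 4 = 28 seats, so the divisor must be adjusted.
With modified divisor 86600: modified quotas Alpha 4.127, Eta 4.845, Beta 8.373, Delta 5.640, Epsilon 5.570, Theta 4.706.
Rounding down: Alpha 4, Eta 4, Beta 8, Delta 5, Epsilon 5, Theta 4 (total 30).
Theta receives 4.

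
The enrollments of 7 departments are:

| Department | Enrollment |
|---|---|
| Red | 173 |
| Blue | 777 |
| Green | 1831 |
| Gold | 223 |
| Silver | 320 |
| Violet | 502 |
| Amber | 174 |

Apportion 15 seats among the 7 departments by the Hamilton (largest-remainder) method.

Red 0, Blue 3, Green 7, Gold 1, Silver 1, Violet 2, Amber 1

The standard divisor is 4000/15 ≈ 266.667.
Standard quotas: Red 0.649, Blue 2.914, Green 6.866, Gold 0.836, Silver 1.200, Violet 1.883, Amber 0.652.
Lower quotas: Red 0, Blue 2, Green 6, Gold 0, Silver 1, Violet 1, Amber 0 (sum 10, leaving 5 seats).
Remainders in descending order: Blue 0.914, Violet 0.882, Green 0.866, Gold 0.836, Amber 0.652, Red 0.649, Silver 0.200.
The surplus seats go to Blue, Violet, Green, Gold, Amber.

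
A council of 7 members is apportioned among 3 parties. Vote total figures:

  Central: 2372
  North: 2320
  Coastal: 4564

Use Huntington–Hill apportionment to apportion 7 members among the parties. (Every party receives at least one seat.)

Central: 2; North: 2; Coastal: 3

With divisor 1479: modified quotas Central 1.604, North 1.569, Coastal 3.086.
Geometric-mean thresholds: Central √(1·2)=1.414, North √(1·2)=1.414, Coastal √(3·4)=3.464.
Each quota rounded against its threshold gives Central 2, North 2, Coastal 3 (total 7).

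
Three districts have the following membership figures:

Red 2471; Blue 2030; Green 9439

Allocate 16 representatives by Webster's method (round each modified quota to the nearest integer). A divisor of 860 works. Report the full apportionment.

With modified divisor 860: modified quotas Red 2.873, Blue 2.360, Green 10.976.
Rounding to the nearest integer: Red 3, Blue 2, Green 11 (total 16).

Red 3, Blue 2, Green 11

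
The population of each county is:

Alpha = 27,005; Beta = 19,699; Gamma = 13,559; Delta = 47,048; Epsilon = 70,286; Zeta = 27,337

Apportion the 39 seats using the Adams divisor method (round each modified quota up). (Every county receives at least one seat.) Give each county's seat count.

Alpha=5, Beta=4, Gamma=3, Delta=9, Epsilon=13, Zeta=5

Standard divisor 204934/39 ≈ 5254.718; standard quotas: Alpha 5.139, Beta 3.749, Gamma 2.580, Delta 8.953, Epsilon 13.376, Zeta 5.202.
Rounding up gives 6, 4, 3, 9, 14, 6 = 42 seats, so the divisor must be adjusted.
With modified divisor 5700: modified quotas Alpha 4.738, Beta 3.456, Gamma 2.379, Delta 8.254, Epsilon 12.331, Zeta 4.796.
Rounding up: Alpha 5, Beta 4, Gamma 3, Delta 9, Epsilon 13, Zeta 5 (total 39).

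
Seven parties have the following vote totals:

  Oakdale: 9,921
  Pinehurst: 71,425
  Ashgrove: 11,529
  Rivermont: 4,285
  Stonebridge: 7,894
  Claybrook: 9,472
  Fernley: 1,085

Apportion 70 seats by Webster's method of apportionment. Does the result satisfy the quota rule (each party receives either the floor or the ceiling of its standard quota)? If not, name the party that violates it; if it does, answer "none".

Standard quotas: Oakdale 6.007, Pinehurst 43.246, Ashgrove 6.981, Rivermont 2.594, Stonebridge 4.780, Claybrook 5.735, Fernley 0.657.
Webster allocation: Oakdale 6, Pinehurst 42, Ashgrove 7, Rivermont 3, Stonebridge 5, Claybrook 6, Fernley 1.
Pinehurst has quota 43.246 (lower 43, upper 44) but receives 42 — outside the quota interval.

Pinehurst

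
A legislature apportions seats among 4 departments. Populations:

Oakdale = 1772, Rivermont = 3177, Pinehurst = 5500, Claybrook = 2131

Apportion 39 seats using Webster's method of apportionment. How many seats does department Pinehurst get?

17

Standard divisor 12580/39 ≈ 322.564; standard quotas: Oakdale 5.493, Rivermont 9.849, Pinehurst 17.051, Claybrook 6.606.
Rounding to the nearest integer gives Oakdale 5, Rivermont 10, Pinehurst 17, Claybrook 7 — total 39, matching the house size, so no adjustment is needed.
Pinehurst receives 17.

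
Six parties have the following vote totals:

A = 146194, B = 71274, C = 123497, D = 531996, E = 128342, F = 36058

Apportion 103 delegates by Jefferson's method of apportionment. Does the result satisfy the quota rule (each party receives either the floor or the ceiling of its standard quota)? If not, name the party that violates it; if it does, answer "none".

Standard quotas: A 14.516, B 7.077, C 12.262, D 52.822, E 12.743, F 3.580.
Jefferson allocation: A 14, B 7, C 12, D 54, E 13, F 3.
D has quota 52.822 (lower 52, upper 53) but receives 54 — outside the quota interval.

D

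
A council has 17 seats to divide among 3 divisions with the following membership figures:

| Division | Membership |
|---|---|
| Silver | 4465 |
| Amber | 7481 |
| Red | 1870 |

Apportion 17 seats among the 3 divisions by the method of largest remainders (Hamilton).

The standard divisor is 13816/17 ≈ 812.706.
Standard quotas: Silver 5.4940, Amber 9.2051, Red 2.3010.
Lower quotas: Silver 5, Amber 9, Red 2 (sum 16, leaving 1 seat).
Remainders in descending order: Silver 0.4940, Red 0.3010, Amber 0.2051.
The surplus seat goes to Silver.

Silver=6, Amber=9, Red=2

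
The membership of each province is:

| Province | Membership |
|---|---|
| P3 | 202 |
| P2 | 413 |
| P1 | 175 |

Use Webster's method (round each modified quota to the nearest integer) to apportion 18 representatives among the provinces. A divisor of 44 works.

P3 5; P2 9; P1 4

With modified divisor 44: modified quotas P3 4.591, P2 9.386, P1 3.977.
Rounding to the nearest integer: P3 5, P2 9, P1 4 (total 18).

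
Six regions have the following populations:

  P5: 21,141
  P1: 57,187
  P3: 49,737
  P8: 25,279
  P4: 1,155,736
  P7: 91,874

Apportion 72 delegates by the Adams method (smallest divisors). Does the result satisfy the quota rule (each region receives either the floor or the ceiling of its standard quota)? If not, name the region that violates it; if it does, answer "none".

P4

Standard quotas: P5 1.087, P1 2.939, P3 2.556, P8 1.299, P4 59.397, P7 4.722.
Adams allocation: P5 2, P1 3, P3 3, P8 2, P4 57, P7 5.
P4 has quota 59.397 (lower 59, upper 60) but receives 57 — outside the quota interval.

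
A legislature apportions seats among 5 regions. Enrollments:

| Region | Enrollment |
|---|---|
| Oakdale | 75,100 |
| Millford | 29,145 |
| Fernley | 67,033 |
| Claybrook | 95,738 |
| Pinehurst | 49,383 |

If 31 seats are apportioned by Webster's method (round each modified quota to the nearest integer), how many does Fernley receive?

Standard divisor 316399/31 ≈ 10206.419; standard quotas: Oakdale 7.358, Millford 2.856, Fernley 6.568, Claybrook 9.380, Pinehurst 4.838.
Rounding to the nearest integer gives Oakdale 7, Millford 3, Fernley 7, Claybrook 9, Pinehurst 5 — total 31, matching the house size, so no adjustment is needed.
Fernley receives 7.

7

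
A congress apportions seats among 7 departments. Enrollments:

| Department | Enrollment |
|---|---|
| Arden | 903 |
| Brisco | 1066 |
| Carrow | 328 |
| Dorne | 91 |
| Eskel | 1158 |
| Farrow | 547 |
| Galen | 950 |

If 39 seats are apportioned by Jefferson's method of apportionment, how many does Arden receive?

Standard divisor 5043/39 ≈ 129.308; standard quotas: Arden 6.983, Brisco 8.244, Carrow 2.537, Dorne 0.704, Eskel 8.955, Farrow 4.230, Galen 7.347.
Rounding down gives 6, 8, 2, 0, 8, 4, 7 = 35 seats, so the divisor must be adjusted.
With modified divisor 117: modified quotas Arden 7.718, Brisco 9.111, Carrow 2.803, Dorne 0.778, Eskel 9.897, Farrow 4.675, Galen 8.120.
Rounding down: Arden 7, Brisco 9, Carrow 2, Dorne 0, Eskel 9, Farrow 4, Galen 8 (total 39).
Arden receives 7.

7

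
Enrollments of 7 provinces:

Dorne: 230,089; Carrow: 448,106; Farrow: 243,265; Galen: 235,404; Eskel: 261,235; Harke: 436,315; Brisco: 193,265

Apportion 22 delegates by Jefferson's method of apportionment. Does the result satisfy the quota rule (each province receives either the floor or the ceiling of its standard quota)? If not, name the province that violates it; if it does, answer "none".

none

Standard quotas: Dorne 2.472, Carrow 4.814, Farrow 2.614, Galen 2.529, Eskel 2.807, Harke 4.688, Brisco 2.076.
Jefferson allocation: Dorne 2, Carrow 5, Farrow 3, Galen 2, Eskel 3, Harke 5, Brisco 2.
Every allocation lies between the lower and upper quota.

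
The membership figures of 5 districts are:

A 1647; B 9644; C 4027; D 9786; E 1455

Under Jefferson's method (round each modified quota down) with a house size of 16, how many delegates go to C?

Standard divisor 26559/16 ≈ 1659.938; standard quotas: A 0.992, B 5.810, C 2.426, D 5.895, E 0.877.
Rounding down gives 0, 5, 2, 5, 0 = 12 seats, so the divisor must be adjusted.
With modified divisor 1426: modified quotas A 1.155, B 6.763, C 2.824, D 6.863, E 1.020.
Rounding down: A 1, B 6, C 2, D 6, E 1 (total 16).
C receives 2.

2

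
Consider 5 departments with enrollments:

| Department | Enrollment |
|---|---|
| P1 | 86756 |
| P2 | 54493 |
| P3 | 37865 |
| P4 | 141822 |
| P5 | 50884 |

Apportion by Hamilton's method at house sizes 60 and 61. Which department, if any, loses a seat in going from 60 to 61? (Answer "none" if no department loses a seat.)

none

At 60 seats: P1 14, P2 9, P3 6, P4 23, P5 8.
At 61 seats: P1 14, P2 9, P3 6, P4 23, P5 9.
No department's allocation decreased.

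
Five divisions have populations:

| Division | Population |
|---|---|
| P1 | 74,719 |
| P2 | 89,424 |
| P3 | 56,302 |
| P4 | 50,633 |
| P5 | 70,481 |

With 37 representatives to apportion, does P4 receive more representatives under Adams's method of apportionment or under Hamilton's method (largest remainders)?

Adams: P1 8, P2 9, P3 6, P4 6, P5 8.
Hamilton: P1 8, P2 10, P3 6, P4 5, P5 8.
P4 gets 6 under Adams and 5 under Hamilton.

Adams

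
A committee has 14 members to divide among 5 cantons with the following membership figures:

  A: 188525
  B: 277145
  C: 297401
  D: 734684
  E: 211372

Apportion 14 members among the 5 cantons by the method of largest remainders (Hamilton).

Total 1709127; standard divisor 1709127/14 ≈ 122080.5.
Standard quotas: A 1.5443, B 2.2702, C 2.4361, D 6.0180, E 1.7314.
Lower quotas: A 1, B 2, C 2, D 6, E 1 (sum 12, leaving 2 seats).
Remainders in descending order: E 0.7314, A 0.5443, C 0.4361, B 0.2702, D 0.0180.
The surplus seats go to E, A.

A 2, B 2, C 2, D 6, E 2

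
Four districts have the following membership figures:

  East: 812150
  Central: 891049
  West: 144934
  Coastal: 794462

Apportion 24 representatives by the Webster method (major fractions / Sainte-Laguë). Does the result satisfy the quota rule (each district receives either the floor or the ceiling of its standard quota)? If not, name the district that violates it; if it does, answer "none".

none

Standard quotas: East 7.376, Central 8.092, West 1.316, Coastal 7.215.
Webster allocation: East 8, Central 8, West 1, Coastal 7.
Every allocation lies between the lower and upper quota.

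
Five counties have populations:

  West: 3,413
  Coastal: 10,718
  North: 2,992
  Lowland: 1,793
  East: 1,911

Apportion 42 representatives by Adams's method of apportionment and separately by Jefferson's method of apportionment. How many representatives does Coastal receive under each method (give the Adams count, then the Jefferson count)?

Adams: West 7, Coastal 21, North 6, Lowland 4, East 4.
Jefferson: West 7, Coastal 22, North 6, Lowland 3, East 4.
Coastal gets 21 under Adams and 22 under Jefferson.

21 and 22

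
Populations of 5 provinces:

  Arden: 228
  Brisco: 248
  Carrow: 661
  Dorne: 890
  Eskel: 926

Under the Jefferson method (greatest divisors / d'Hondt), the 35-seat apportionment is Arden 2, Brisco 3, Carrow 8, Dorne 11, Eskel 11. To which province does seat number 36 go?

Priority for the next seat is population ÷ (current seats + 1).
Priorities: Arden 76.000, Brisco 62.000, Carrow 73.444, Dorne 74.167, Eskel 77.167.
Highest priority: Eskel.

Eskel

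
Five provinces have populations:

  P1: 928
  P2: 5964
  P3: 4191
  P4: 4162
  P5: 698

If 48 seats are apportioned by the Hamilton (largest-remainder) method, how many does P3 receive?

The standard divisor is 15943/48 ≈ 332.146.
Standard quotas: P1 2.7940, P2 17.9560, P3 12.6180, P4 12.5306, P5 2.1015.
Lower quotas: P1 2, P2 17, P3 12, P4 12, P5 2 (sum 45, leaving 3 seats).
Remainders in descending order: P2 0.9560, P1 0.7940, P3 0.6180, P4 0.5306, P5 0.1015.
The surplus seats go to P2, P1, P3.
P3 receives 13.

13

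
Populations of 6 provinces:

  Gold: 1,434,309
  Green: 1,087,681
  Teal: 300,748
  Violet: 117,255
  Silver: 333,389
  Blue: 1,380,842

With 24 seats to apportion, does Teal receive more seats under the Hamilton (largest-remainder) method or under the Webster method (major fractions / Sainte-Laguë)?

Hamilton: Gold 7, Green 6, Teal 1, Violet 1, Silver 2, Blue 7.
Webster: Gold 7, Green 5, Teal 2, Violet 1, Silver 2, Blue 7.
Teal gets 1 under Hamilton and 2 under Webster.

Webster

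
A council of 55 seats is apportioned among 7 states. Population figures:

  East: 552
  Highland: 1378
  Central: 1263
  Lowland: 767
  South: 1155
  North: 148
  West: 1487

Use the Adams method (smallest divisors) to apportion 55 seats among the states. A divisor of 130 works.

East 5; Highland 11; Central 10; Lowland 6; South 9; North 2; West 12

With modified divisor 130: modified quotas East 4.246, Highland 10.600, Central 9.715, Lowland 5.900, South 8.885, North 1.138, West 11.438.
Rounding up: East 5, Highland 11, Central 10, Lowland 6, South 9, North 2, West 12 (total 55).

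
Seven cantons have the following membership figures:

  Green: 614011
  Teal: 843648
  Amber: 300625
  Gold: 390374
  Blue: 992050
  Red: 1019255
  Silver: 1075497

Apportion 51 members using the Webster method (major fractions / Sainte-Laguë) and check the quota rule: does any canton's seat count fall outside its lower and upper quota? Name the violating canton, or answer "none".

Standard quotas: Green 5.981, Teal 8.218, Amber 2.928, Gold 3.803, Blue 9.664, Red 9.929, Silver 10.477.
Webster allocation: Green 6, Teal 8, Amber 3, Gold 4, Blue 10, Red 10, Silver 10.
Every allocation lies between the lower and upper quota.

none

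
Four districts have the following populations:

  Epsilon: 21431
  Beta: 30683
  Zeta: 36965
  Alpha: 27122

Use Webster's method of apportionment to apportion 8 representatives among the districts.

Epsilon=1, Beta=2, Zeta=3, Alpha=2

Standard divisor 116201/8 ≈ 14525.125; standard quotas: Epsilon 1.475, Beta 2.112, Zeta 2.545, Alpha 1.867.
Rounding to the nearest integer gives Epsilon 1, Beta 2, Zeta 3, Alpha 2 — total 8, matching the house size, so no adjustment is needed.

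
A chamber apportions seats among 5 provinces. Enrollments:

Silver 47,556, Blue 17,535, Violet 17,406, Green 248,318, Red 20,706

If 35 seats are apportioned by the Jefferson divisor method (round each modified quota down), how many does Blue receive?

Standard divisor 351521/35 ≈ 10043.457; standard quotas: Silver 4.735, Blue 1.746, Violet 1.733, Green 24.724, Red 2.062.
Rounding down gives 4, 1, 1, 24, 2 = 32 seats, so the divisor must be adjusted.
With modified divisor 9400: modified quotas Silver 5.059, Blue 1.865, Violet 1.852, Green 26.417, Red 2.203.
Rounding down: Silver 5, Blue 1, Violet 1, Green 26, Red 2 (total 35).
Blue receives 1.

1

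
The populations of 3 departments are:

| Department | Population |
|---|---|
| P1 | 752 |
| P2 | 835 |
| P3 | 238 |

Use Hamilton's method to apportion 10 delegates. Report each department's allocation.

P1 4, P2 5, P3 1

Total 1825; standard divisor 1825/10 ≈ 182.5.
Standard quotas: P1 4.121, P2 4.575, P3 1.304.
Lower quotas: P1 4, P2 4, P3 1 (sum 9, leaving 1 seat).
Remainders in descending order: P2 0.575, P3 0.304, P1 0.121.
The surplus seat goes to P2.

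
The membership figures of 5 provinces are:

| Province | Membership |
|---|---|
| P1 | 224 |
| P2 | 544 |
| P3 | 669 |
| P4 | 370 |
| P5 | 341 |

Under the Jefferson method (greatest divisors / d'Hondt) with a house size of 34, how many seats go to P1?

Standard divisor 2148/34 ≈ 63.176; standard quotas: P1 3.546, P2 8.611, P3 10.589, P4 5.857, P5 5.398.
Rounding down gives 3, 8, 10, 5, 5 = 31 seats, so the divisor must be adjusted.
With modified divisor 60: modified quotas P1 3.733, P2 9.067, P3 11.150, P4 6.167, P5 5.683.
Rounding down: P1 3, P2 9, P3 11, P4 6, P5 5 (total 34).
P1 receives 3.

3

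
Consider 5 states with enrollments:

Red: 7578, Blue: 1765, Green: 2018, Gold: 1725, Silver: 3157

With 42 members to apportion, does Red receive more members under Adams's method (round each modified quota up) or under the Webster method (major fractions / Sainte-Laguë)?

Webster

Adams: Red 19, Blue 5, Green 5, Gold 5, Silver 8.
Webster: Red 20, Blue 5, Green 5, Gold 4, Silver 8.
Red gets 19 under Adams and 20 under Webster.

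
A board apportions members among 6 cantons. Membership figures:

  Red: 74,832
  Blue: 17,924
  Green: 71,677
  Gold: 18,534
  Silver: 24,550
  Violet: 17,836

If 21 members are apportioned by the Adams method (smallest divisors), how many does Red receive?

7

Standard divisor 225353/21 ≈ 10731.095; standard quotas: Red 6.973, Blue 1.670, Green 6.679, Gold 1.727, Silver 2.288, Violet 1.662.
Rounding up gives 7, 2, 7, 2, 3, 2 = 23 seats, so the divisor must be adjusted.
With modified divisor 12400: modified quotas Red 6.035, Blue 1.445, Green 5.780, Gold 1.495, Silver 1.980, Violet 1.438.
Rounding up: Red 7, Blue 2, Green 6, Gold 2, Silver 2, Violet 2 (total 21).
Red receives 7.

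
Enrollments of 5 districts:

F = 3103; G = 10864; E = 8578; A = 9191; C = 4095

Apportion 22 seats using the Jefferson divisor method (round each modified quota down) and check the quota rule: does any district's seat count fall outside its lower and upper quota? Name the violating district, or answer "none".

Standard quotas: F 1.905, G 6.670, E 5.267, A 5.643, C 2.514.
Jefferson allocation: F 2, G 7, E 5, A 6, C 2.
Every allocation lies between the lower and upper quota.

none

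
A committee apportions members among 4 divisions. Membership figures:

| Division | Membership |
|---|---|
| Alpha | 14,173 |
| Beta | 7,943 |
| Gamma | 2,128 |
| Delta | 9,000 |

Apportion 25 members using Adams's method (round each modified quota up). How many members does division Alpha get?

10

Standard divisor 33244/25 ≈ 1329.76; standard quotas: Alpha 10.658, Beta 5.973, Gamma 1.600, Delta 6.768.
Rounding up gives 11, 6, 2, 7 = 26 seats, so the divisor must be adjusted.
With modified divisor 1460: modified quotas Alpha 9.708, Beta 5.440, Gamma 1.458, Delta 6.164.
Rounding up: Alpha 10, Beta 6, Gamma 2, Delta 7 (total 25).
Alpha receives 10.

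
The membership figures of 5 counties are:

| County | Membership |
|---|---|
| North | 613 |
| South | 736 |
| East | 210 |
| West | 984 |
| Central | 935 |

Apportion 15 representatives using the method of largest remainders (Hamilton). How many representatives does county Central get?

4

Total 3478; standard divisor 3478/15 ≈ 231.867.
Standard quotas: North 2.644, South 3.174, East 0.906, West 4.244, Central 4.032.
Lower quotas: North 2, South 3, East 0, West 4, Central 4 (sum 13, leaving 2 seats).
Remainders in descending order: East 0.906, North 0.644, West 0.244, South 0.174, Central 0.032.
Largest remainders: East, North receive the extra seats.
Central receives 4.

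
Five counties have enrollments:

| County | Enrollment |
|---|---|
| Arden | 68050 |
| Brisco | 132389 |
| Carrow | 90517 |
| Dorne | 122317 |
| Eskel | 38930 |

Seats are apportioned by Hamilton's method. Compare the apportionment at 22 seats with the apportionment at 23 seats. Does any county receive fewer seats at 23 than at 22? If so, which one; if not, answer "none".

none

At 22 seats: Arden 3, Brisco 7, Carrow 4, Dorne 6, Eskel 2.
At 23 seats: Arden 3, Brisco 7, Carrow 5, Dorne 6, Eskel 2.
No county's allocation decreased.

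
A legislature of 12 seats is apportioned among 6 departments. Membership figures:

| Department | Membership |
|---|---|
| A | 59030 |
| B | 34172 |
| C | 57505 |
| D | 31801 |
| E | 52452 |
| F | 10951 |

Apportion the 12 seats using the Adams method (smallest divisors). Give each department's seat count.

Standard divisor 245911/12 ≈ 20492.583; standard quotas: A 2.881, B 1.668, C 2.806, D 1.552, E 2.560, F 0.534.
Rounding up gives 3, 2, 3, 2, 3, 1 = 14 seats, so the divisor must be adjusted.
With modified divisor 29100: modified quotas A 2.029, B 1.174, C 1.976, D 1.093, E 1.802, F 0.376.
Rounding up: A 3, B 2, C 2, D 2, E 2, F 1 (total 12).

A: 3; B: 2; C: 2; D: 2; E: 2; F: 1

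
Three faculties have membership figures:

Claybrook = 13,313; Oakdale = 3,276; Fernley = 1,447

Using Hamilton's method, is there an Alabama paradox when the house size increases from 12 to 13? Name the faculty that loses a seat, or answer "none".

At 12 seats: Claybrook 9, Oakdale 2, Fernley 1.
At 13 seats: Claybrook 10, Oakdale 2, Fernley 1.
No faculty's allocation decreased.

none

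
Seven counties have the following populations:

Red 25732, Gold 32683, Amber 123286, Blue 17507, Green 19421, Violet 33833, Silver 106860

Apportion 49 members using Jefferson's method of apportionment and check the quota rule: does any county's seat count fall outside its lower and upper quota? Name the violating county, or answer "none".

Standard quotas: Red 3.509, Gold 4.457, Amber 16.812, Blue 2.387, Green 2.648, Violet 4.614, Silver 14.572.
Jefferson allocation: Red 3, Gold 4, Amber 18, Blue 2, Green 2, Violet 5, Silver 15.
Amber has quota 16.812 (lower 16, upper 17) but receives 18 — outside the quota interval.

Amber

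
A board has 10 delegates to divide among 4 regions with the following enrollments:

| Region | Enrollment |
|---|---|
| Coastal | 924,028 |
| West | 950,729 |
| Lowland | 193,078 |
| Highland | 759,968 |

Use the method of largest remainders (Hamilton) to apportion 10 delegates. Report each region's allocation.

The standard divisor is 2827803/10 ≈ 282780.3.
Standard quotas: Coastal 3.2677, West 3.3621, Lowland 0.6828, Highland 2.6875.
Lower quotas: Coastal 3, West 3, Lowland 0, Highland 2 (sum 8, leaving 2 seats).
Remainders in descending order: Highland 0.6875, Lowland 0.6828, West 0.3621, Coastal 0.2677.
The surplus seats go to Highland, Lowland.

Coastal 3, West 3, Lowland 1, Highland 3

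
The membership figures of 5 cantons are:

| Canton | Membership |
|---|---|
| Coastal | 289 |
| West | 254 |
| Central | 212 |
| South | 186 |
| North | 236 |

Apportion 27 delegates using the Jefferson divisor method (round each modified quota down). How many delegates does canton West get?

Standard divisor 1177/27 ≈ 43.593; standard quotas: Coastal 6.630, West 5.827, Central 4.863, South 4.267, North 5.414.
Rounding down gives 6, 5, 4, 4, 5 = 24 seats, so the divisor must be adjusted.
With modified divisor 40: modified quotas Coastal 7.225, West 6.350, Central 5.300, South 4.650, North 5.900.
Rounding down: Coastal 7, West 6, Central 5, South 4, North 5 (total 27).
West receives 6.

6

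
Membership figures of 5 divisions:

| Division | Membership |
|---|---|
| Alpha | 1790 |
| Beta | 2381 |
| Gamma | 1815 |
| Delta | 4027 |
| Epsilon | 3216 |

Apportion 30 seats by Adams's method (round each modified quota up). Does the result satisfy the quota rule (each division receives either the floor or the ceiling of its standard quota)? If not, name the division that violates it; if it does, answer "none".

none

Standard quotas: Alpha 4.059, Beta 5.400, Gamma 4.116, Delta 9.132, Epsilon 7.293.
Adams allocation: Alpha 4, Beta 6, Gamma 4, Delta 9, Epsilon 7.
Every allocation lies between the lower and upper quota.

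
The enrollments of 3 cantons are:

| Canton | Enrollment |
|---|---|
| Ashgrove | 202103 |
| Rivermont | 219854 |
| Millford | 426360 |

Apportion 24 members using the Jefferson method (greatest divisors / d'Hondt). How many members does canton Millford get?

Standard divisor 848317/24 ≈ 35346.542; standard quotas: Ashgrove 5.718, Rivermont 6.220, Millford 12.062.
Rounding down gives 5, 6, 12 = 23 seats, so the divisor must be adjusted.
With modified divisor 33200: modified quotas Ashgrove 6.087, Rivermont 6.622, Millford 12.842.
Rounding down: Ashgrove 6, Rivermont 6, Millford 12 (total 24).
Millford receives 12.

12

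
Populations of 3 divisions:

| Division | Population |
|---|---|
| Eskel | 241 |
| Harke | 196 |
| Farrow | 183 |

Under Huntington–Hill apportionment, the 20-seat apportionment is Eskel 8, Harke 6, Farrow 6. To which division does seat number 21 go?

Priority for the next seat is population ÷ (√(s·(s+1))).
Priorities: Eskel 28.402, Harke 30.243, Farrow 28.238.
Highest priority: Harke.

Harke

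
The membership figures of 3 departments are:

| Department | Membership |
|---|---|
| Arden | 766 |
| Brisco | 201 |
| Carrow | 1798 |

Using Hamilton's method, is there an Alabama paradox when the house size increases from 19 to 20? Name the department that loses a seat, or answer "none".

Brisco

At 19 seats: Arden 5, Brisco 2, Carrow 12.
At 20 seats: Arden 6, Brisco 1, Carrow 13.
Brisco drops from 2 to 1.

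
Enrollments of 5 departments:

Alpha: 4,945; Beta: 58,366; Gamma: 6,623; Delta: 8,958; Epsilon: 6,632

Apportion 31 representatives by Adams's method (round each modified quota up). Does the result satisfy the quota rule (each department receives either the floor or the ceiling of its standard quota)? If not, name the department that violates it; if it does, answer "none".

Standard quotas: Alpha 1.792, Beta 21.156, Gamma 2.401, Delta 3.247, Epsilon 2.404.
Adams allocation: Alpha 2, Beta 20, Gamma 3, Delta 3, Epsilon 3.
Beta has quota 21.156 (lower 21, upper 22) but receives 20 — outside the quota interval.

Beta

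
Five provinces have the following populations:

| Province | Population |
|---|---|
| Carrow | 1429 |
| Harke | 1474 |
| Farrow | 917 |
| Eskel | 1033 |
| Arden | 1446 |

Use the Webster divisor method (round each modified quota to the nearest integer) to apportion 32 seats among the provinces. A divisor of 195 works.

Carrow 7, Harke 8, Farrow 5, Eskel 5, Arden 7

With modified divisor 195: modified quotas Carrow 7.328, Harke 7.559, Farrow 4.703, Eskel 5.297, Arden 7.415.
Rounding to the nearest integer: Carrow 7, Harke 8, Farrow 5, Eskel 5, Arden 7 (total 32).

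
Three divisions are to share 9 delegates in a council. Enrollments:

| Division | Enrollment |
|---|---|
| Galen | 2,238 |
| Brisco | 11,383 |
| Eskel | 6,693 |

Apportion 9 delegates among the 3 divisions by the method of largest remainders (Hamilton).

Galen: 1, Brisco: 5, Eskel: 3

Total 20314; standard divisor 20314/9 ≈ 2257.111.
Standard quotas: Galen 0.9915, Brisco 5.0432, Eskel 2.9653.
Lower quotas: Galen 0, Brisco 5, Eskel 2 (sum 7, leaving 2 seats).
Remainders in descending order: Galen 0.9915, Eskel 0.9653, Brisco 0.0432.
Largest remainders: Galen, Eskel receive the extra seats.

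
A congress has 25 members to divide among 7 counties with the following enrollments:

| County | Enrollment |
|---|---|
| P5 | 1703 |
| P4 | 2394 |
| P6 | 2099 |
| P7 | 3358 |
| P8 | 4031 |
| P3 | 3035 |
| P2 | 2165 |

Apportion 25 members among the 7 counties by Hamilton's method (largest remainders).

P5 2, P4 3, P6 3, P7 5, P8 5, P3 4, P2 3

Standard divisor: 18785 ÷ 25 ≈ 751.4.
Standard quotas: P5 2.266, P4 3.186, P6 2.793, P7 4.469, P8 5.365, P3 4.039, P2 2.881.
Lower quotas: P5 2, P4 3, P6 2, P7 4, P8 5, P3 4, P2 2 (sum 22, leaving 3 seats).
Remainders in descending order: P2 0.881, P6 0.793, P7 0.469, P8 0.365, P5 0.266, P4 0.186, P3 0.039.
The surplus seats go to P2, P6, P7.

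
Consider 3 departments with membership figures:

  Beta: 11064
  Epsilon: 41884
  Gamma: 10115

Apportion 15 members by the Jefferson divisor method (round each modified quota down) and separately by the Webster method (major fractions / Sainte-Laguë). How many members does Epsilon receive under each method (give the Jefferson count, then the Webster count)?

11 and 10

Jefferson: Beta 2, Epsilon 11, Gamma 2.
Webster: Beta 3, Epsilon 10, Gamma 2.
Epsilon gets 11 under Jefferson and 10 under Webster.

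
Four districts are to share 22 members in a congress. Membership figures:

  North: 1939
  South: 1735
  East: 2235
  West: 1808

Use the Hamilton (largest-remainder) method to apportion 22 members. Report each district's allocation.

Total 7717; standard divisor 7717/22 ≈ 350.773.
Standard quotas: North 5.528, South 4.946, East 6.372, West 5.154.
Lower quotas: North 5, South 4, East 6, West 5 (sum 20, leaving 2 seats).
Remainders in descending order: South 0.946, North 0.528, East 0.372, West 0.154.
The surplus seats go to South, North.

North: 6, South: 5, East: 6, West: 5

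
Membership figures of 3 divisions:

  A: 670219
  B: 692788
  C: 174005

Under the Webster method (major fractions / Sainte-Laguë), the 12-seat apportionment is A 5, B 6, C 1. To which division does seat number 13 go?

Priority for the next seat is population ÷ (current seats + 0.5).
Priorities: A 121858.000, B 106582.769, C 116003.333.
Highest priority: A.

A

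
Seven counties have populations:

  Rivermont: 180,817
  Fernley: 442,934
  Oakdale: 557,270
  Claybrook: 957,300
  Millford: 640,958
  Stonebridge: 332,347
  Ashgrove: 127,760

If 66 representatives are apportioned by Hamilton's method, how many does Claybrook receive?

Total 3239386; standard divisor 3239386/66 ≈ 49081.606.
Standard quotas: Rivermont 3.6840, Fernley 9.0244, Oakdale 11.3539, Claybrook 19.5043, Millford 13.0590, Stonebridge 6.7713, Ashgrove 2.6030.
Lower quotas: Rivermont 3, Fernley 9, Oakdale 11, Claybrook 19, Millford 13, Stonebridge 6, Ashgrove 2 (sum 63, leaving 3 seats).
Remainders in descending order: Stonebridge 0.7713, Rivermont 0.6840, Ashgrove 0.6030, Claybrook 0.5043, Oakdale 0.3539, Millford 0.0590, Fernley 0.0244.
The surplus seats go to Stonebridge, Rivermont, Ashgrove.
Claybrook receives 19.

19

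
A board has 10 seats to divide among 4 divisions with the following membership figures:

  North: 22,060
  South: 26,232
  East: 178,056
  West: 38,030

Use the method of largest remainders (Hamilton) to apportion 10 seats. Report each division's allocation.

North=1, South=1, East=7, West=1

Standard divisor: 264378 ÷ 10 ≈ 26437.8.
Standard quotas: North 0.8344, South 0.9922, East 6.7349, West 1.4385.
Lower quotas: North 0, South 0, East 6, West 1 (sum 7, leaving 3 seats).
Remainders in descending order: South 0.9922, North 0.8344, East 0.7349, West 0.4385.
Largest remainders: South, North, East receive the extra seats.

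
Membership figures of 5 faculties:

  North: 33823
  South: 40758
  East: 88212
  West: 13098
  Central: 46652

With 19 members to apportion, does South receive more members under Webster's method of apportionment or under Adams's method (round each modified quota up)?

Webster: North 3, South 3, East 8, West 1, Central 4.
Adams: North 3, South 4, East 7, West 1, Central 4.
South gets 3 under Webster and 4 under Adams.

Adams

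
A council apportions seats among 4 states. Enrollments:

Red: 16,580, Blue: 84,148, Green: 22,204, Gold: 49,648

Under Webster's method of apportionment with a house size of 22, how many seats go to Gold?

Standard divisor 172580/22 ≈ 7844.545; standard quotas: Red 2.114, Blue 10.727, Green 2.831, Gold 6.329.
Rounding to the nearest integer gives Red 2, Blue 11, Green 3, Gold 6 — total 22, matching the house size, so no adjustment is needed.
Gold receives 6.

6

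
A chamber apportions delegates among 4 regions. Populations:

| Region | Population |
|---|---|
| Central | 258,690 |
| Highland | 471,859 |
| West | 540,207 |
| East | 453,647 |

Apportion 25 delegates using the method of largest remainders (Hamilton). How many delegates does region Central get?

Total 1724403; standard divisor 1724403/25 ≈ 68976.12.
Standard quotas: Central 3.7504, Highland 6.8409, West 7.8318, East 6.5769.
Lower quotas: Central 3, Highland 6, West 7, East 6 (sum 22, leaving 3 seats).
Remainders in descending order: Highland 0.8409, West 0.8318, Central 0.7504, East 0.5769.
Largest remainders: Highland, West, Central receive the extra seats.
Central receives 4.

4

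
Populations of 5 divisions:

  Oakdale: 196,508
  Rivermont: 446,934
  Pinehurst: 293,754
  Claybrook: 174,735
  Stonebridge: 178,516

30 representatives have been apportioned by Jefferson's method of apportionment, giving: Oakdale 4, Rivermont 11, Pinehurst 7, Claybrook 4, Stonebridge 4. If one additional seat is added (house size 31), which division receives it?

Oakdale

Priority for the next seat is population ÷ (current seats + 1).
Priorities: Oakdale 39301.600, Rivermont 37244.500, Pinehurst 36719.250, Claybrook 34947.000, Stonebridge 35703.200.
Highest priority: Oakdale.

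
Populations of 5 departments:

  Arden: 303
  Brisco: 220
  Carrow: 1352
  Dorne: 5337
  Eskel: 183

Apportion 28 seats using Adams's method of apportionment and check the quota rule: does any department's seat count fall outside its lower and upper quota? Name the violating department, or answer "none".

Standard quotas: Arden 1.147, Brisco 0.833, Carrow 5.119, Dorne 20.208, Eskel 0.693.
Adams allocation: Arden 2, Brisco 1, Carrow 5, Dorne 19, Eskel 1.
Dorne has quota 20.208 (lower 20, upper 21) but receives 19 — outside the quota interval.

Dorne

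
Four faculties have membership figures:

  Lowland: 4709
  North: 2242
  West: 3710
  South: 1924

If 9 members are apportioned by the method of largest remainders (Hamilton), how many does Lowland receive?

Total 12585; standard divisor 12585/9 ≈ 1398.333.
Standard quotas: Lowland 3.368, North 1.603, West 2.653, South 1.376.
Lower quotas: Lowland 3, North 1, West 2, South 1 (sum 7, leaving 2 seats).
Remainders in descending order: West 0.653, North 0.603, South 0.376, Lowland 0.368.
Largest remainders: West, North receive the extra seats.
Lowland receives 3.

3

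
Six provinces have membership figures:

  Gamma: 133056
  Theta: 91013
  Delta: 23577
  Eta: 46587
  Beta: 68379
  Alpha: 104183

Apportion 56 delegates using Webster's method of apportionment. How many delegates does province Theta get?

11

Standard divisor 466795/56 ≈ 8335.625; standard quotas: Gamma 15.962, Theta 10.919, Delta 2.828, Eta 5.589, Beta 8.203, Alpha 12.499.
Rounding to the nearest integer gives Gamma 16, Theta 11, Delta 3, Eta 6, Beta 8, Alpha 12 — total 56, matching the house size, so no adjustment is needed.
Theta receives 11.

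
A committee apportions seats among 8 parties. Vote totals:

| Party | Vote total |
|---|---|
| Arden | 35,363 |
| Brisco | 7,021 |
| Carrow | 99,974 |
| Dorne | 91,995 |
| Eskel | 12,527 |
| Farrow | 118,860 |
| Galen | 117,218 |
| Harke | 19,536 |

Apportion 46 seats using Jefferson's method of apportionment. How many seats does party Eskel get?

1

Standard divisor 502494/46 ≈ 10923.783; standard quotas: Arden 3.237, Brisco 0.643, Carrow 9.152, Dorne 8.422, Eskel 1.147, Farrow 10.881, Galen 10.731, Harke 1.788.
Rounding down gives 3, 0, 9, 8, 1, 10, 10, 1 = 42 seats, so the divisor must be adjusted.
With modified divisor 9950: modified quotas Arden 3.554, Brisco 0.706, Carrow 10.048, Dorne 9.246, Eskel 1.259, Farrow 11.946, Galen 11.781, Harke 1.963.
Rounding down: Arden 3, Brisco 0, Carrow 10, Dorne 9, Eskel 1, Farrow 11, Galen 11, Harke 1 (total 46).
Eskel receives 1.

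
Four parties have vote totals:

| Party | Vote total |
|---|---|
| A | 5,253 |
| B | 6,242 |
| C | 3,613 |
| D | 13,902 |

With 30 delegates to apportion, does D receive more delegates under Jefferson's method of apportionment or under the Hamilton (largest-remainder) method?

Jefferson: A 5, B 6, C 4, D 15.
Hamilton: A 5, B 7, C 4, D 14.
D gets 15 under Jefferson and 14 under Hamilton.

Jefferson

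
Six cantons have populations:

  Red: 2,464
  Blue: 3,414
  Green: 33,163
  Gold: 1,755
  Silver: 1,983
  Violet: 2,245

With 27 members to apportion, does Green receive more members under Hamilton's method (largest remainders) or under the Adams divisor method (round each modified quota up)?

Hamilton: Red 2, Blue 2, Green 20, Gold 1, Silver 1, Violet 1.
Adams: Red 2, Blue 2, Green 18, Gold 1, Silver 2, Violet 2.
Green gets 20 under Hamilton and 18 under Adams.

Hamilton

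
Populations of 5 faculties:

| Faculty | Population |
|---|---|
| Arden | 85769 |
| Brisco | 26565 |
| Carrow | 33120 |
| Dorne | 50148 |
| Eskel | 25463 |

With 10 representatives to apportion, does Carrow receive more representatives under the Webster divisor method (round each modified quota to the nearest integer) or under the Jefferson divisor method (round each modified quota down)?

Webster

Webster: Arden 4, Brisco 1, Carrow 2, Dorne 2, Eskel 1.
Jefferson: Arden 5, Brisco 1, Carrow 1, Dorne 2, Eskel 1.
Carrow gets 2 under Webster and 1 under Jefferson.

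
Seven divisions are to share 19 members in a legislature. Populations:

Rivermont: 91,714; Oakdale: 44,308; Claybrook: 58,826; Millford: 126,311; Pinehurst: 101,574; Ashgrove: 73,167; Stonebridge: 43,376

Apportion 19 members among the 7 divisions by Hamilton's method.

Rivermont=3, Oakdale=2, Claybrook=2, Millford=4, Pinehurst=4, Ashgrove=3, Stonebridge=1

Standard divisor: 539276 ÷ 19 ≈ 28382.947.
Standard quotas: Rivermont 3.2313, Oakdale 1.5611, Claybrook 2.0726, Millford 4.4502, Pinehurst 3.5787, Ashgrove 2.5779, Stonebridge 1.5282.
Lower quotas: Rivermont 3, Oakdale 1, Claybrook 2, Millford 4, Pinehurst 3, Ashgrove 2, Stonebridge 1 (sum 16, leaving 3 seats).
Remainders in descending order: Pinehurst 0.5787, Ashgrove 0.5779, Oakdale 0.5611, Stonebridge 0.5282, Millford 0.4502, Rivermont 0.2313, Claybrook 0.0726.
The surplus seats go to Pinehurst, Ashgrove, Oakdale.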